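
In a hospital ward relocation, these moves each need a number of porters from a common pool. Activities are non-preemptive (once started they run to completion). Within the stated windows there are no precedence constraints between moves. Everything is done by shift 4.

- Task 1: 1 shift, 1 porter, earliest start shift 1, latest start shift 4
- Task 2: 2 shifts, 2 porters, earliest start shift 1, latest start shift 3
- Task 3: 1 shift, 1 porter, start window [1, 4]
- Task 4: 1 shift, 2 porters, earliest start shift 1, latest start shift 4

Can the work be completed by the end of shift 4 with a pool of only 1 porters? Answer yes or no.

Total porter-shifts = 8; over 4 shifts the average is 8/4 > 1, so some shift must exceed 1.

no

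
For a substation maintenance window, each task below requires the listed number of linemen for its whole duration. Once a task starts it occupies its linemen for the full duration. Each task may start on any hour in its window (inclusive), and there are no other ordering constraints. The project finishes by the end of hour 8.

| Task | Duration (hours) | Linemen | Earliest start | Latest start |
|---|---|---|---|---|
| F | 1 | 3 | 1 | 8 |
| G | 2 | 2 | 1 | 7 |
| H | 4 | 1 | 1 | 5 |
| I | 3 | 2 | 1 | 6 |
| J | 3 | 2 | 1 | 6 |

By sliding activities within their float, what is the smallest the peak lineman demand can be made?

4

Early-start (F@1, G@1, H@1, I@1, J@1) gives peak 10: h1:10  h2:7  h3:5  h4:1  h5:0  h6:0  h7:0  h8:0.
Shift G→2, I→4, J→5.
Schedule F@1, G@2, H@1, I@4, J@5: h1:4  h2:3  h3:3  h4:3  h5:4  h6:4  h7:2  h8:0 — peak 4.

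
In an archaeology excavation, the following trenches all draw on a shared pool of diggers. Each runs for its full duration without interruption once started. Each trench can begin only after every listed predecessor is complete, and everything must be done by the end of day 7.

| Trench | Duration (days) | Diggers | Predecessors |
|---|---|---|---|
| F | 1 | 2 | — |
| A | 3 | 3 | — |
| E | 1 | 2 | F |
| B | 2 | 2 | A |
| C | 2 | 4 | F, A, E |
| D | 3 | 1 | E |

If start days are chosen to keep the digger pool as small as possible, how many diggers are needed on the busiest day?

Early-start (F@1, A@1, E@2, B@4, C@4, D@3) gives peak 7: d1:5  d2:5  d3:4  d4:7  d5:7  d6:0  d7:0.
Shift C→6.
Schedule F@1, A@1, E@2, B@4, C@6, D@3: d1:5  d2:5  d3:4  d4:3  d5:3  d6:4  d7:4 — peak 5.

5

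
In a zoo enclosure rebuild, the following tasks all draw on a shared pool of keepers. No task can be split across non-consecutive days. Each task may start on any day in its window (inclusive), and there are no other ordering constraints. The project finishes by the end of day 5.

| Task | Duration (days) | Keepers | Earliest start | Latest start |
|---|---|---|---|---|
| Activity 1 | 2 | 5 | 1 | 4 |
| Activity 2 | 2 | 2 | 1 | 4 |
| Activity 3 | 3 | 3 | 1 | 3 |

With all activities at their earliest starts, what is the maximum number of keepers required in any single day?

Early-start schedule: Activity 1@1, Activity 2@1, Activity 3@1.
Load per day: day 1: 10, day 2: 10, day 3: 3, day 4: 0, day 5: 0.
Peak is 10.

10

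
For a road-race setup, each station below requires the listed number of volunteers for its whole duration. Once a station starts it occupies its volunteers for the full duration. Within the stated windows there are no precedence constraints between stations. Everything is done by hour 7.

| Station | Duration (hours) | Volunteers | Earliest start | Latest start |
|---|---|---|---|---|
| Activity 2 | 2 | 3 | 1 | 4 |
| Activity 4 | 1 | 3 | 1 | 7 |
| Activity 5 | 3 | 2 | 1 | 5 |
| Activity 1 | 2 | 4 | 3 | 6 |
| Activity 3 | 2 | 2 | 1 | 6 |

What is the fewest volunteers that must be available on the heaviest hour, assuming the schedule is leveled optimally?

5

Early-start (Activity 2@1, Activity 4@1, Activity 5@1, Activity 1@3, Activity 3@1) gives peak 10: h1:10  h2:7  h3:6  h4:4  h5:0  h6:0  h7:0.
Shift Activity 4→3, Activity 1→4, Activity 3→6.
Schedule Activity 2@1, Activity 4@3, Activity 5@1, Activity 1@4, Activity 3@6: h1:5  h2:5  h3:5  h4:4  h5:4  h6:2  h7:2 — peak 5.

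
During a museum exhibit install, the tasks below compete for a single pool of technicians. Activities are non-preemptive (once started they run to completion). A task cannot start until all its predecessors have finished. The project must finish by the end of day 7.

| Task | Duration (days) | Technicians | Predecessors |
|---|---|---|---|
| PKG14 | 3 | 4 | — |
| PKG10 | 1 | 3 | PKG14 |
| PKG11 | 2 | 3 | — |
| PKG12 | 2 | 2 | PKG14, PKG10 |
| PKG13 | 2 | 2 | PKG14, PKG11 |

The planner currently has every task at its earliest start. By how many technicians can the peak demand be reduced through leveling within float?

1

Early-start peak: d1:7  d2:7  d3:4  d4:5  d5:4  d6:2  d7:0 ⇒ 7.
Leveled (PKG14@1, PKG10@4, PKG11@4, PKG12@5, PKG13@6): d1:4  d2:4  d3:4  d4:6  d5:5  d6:4  d7:2 ⇒ 6.
Reduction 7 − 6 = 1.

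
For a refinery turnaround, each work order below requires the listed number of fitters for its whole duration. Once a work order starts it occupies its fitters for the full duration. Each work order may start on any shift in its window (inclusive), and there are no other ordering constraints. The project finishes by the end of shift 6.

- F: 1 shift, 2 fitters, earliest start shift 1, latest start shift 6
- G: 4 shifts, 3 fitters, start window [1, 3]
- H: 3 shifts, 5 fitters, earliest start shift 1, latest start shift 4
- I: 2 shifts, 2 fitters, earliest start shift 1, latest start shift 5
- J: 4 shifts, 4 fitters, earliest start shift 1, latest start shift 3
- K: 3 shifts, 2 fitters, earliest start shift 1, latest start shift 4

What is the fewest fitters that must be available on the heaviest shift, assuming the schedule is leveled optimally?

12

Early-start (F@1, G@1, H@1, I@1, J@1, K@1) gives peak 18: s1:18  s2:16  s3:14  s4:7  s5:0  s6:0.
Shift J→3, K→4.
Schedule F@1, G@1, H@1, I@1, J@3, K@4: s1:12  s2:10  s3:12  s4:9  s5:6  s6:6 — peak 12.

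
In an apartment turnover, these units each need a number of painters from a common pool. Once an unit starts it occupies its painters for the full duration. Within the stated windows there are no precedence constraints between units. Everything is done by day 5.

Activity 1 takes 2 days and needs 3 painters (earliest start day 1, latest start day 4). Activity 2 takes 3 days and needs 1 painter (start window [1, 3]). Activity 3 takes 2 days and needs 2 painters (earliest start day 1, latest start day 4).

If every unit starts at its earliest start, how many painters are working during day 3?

At early start, day 3 has: Activity 2.
Demand: 1 = 1.

1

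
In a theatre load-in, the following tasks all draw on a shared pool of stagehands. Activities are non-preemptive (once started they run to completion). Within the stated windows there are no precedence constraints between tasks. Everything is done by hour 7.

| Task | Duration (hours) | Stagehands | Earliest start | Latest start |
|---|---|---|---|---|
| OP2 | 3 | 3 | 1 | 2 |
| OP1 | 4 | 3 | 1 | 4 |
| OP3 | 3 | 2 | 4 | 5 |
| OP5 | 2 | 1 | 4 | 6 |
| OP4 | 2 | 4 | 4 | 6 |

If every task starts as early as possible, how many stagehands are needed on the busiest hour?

10

Early-start schedule: OP2@1, OP1@1, OP3@4, OP5@4, OP4@4.
Load per hour: hour 1: 6, hour 2: 6, hour 3: 6, hour 4: 10, hour 5: 7, hour 6: 2, hour 7: 0.
Peak is 10.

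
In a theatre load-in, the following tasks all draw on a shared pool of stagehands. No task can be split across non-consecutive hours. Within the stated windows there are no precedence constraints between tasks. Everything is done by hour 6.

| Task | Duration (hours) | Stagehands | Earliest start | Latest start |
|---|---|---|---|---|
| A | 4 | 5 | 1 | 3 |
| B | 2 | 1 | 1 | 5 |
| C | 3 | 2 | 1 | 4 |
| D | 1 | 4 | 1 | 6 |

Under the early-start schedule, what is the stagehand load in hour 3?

7

At early start, hour 3 has: A, C.
Demand: 5 + 2 = 7.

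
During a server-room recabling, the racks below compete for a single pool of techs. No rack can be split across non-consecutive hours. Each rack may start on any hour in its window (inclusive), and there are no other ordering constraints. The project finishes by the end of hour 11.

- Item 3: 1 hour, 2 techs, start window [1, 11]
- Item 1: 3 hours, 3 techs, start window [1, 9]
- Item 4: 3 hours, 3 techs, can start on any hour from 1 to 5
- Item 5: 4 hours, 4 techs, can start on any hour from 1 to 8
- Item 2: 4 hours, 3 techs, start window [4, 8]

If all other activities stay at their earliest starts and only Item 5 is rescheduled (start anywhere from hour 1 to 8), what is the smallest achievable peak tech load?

8

Item 5@1: h1:12  h2:10  h3:10  h4:7  h5:3  h6:3  h7:3  h8:0  h9:0  h10:0  h11:0 → peak 12
Item 5@2: h1:8  h2:10  h3:10  h4:7  h5:7  h6:3  h7:3  h8:0  h9:0  h10:0  h11:0 → peak 10
Item 5@3: h1:8  h2:6  h3:10  h4:7  h5:7  h6:7  h7:3  h8:0  h9:0  h10:0  h11:0 → peak 10
Item 5@4: h1:8  h2:6  h3:6  h4:7  h5:7  h6:7  h7:7  h8:0  h9:0  h10:0  h11:0 → peak 8
Item 5@5: h1:8  h2:6  h3:6  h4:3  h5:7  h6:7  h7:7  h8:4  h9:0  h10:0  h11:0 → peak 8
Item 5@6: h1:8  h2:6  h3:6  h4:3  h5:3  h6:7  h7:7  h8:4  h9:4  h10:0  h11:0 → peak 8
Item 5@7: h1:8  h2:6  h3:6  h4:3  h5:3  h6:3  h7:7  h8:4  h9:4  h10:4  h11:0 → peak 8
Item 5@8: h1:8  h2:6  h3:6  h4:3  h5:3  h6:3  h7:3  h8:4  h9:4  h10:4  h11:4 → peak 8
Best is Item 5@4, peak 8.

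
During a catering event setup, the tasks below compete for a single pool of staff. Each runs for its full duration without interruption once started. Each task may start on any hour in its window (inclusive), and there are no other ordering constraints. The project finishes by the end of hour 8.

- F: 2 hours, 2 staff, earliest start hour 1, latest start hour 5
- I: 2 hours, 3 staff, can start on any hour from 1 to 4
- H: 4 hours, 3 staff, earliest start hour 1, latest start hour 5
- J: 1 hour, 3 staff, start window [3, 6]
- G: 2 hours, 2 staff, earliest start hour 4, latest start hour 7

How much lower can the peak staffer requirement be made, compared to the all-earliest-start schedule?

3

Early-start peak: h1:8  h2:8  h3:6  h4:5  h5:2  h6:0  h7:0  h8:0 ⇒ 8.
Leveled (F@1, I@1, H@4, J@3, G@4): h1:5  h2:5  h3:3  h4:5  h5:5  h6:3  h7:3  h8:0 ⇒ 5.
Reduction 8 − 5 = 3.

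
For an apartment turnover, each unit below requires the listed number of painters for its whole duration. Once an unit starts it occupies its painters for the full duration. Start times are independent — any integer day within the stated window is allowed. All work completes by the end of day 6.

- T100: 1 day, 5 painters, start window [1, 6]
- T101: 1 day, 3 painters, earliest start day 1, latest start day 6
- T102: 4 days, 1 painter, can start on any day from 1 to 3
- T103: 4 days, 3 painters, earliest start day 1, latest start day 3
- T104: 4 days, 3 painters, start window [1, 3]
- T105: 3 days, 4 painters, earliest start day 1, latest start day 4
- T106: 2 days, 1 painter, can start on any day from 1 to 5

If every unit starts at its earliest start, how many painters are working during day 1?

At early start, day 1 has: T100, T101, T102, T103, T104, T105, T106.
Demand: 5 + 3 + 1 + 3 + 3 + 4 + 1 = 20.

20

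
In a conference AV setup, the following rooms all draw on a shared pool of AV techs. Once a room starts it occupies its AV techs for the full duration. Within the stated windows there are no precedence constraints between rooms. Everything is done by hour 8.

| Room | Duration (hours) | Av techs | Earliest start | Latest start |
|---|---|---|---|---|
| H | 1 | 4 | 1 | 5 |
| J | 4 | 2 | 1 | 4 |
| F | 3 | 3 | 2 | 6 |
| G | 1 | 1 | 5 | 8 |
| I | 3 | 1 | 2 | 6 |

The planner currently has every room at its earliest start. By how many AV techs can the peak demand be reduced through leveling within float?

2

Early-start peak: h1:6  h2:6  h3:6  h4:6  h5:1  h6:0  h7:0  h8:0 ⇒ 6.
Leveled (H@1, J@2, F@6, G@5, I@2): h1:4  h2:3  h3:3  h4:3  h5:3  h6:3  h7:3  h8:3 ⇒ 4.
Reduction 6 − 4 = 2.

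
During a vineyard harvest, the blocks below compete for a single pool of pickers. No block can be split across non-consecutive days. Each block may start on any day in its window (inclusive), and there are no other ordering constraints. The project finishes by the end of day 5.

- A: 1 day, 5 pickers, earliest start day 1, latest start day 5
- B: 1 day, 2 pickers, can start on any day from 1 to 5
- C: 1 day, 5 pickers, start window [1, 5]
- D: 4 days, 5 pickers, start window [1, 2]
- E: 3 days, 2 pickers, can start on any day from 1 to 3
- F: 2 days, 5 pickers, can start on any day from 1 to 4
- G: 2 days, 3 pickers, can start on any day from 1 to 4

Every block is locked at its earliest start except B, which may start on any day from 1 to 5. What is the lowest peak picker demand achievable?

25

B@1: d1:27  d2:15  d3:7  d4:5  d5:0 → peak 27
B@2: d1:25  d2:17  d3:7  d4:5  d5:0 → peak 25
B@3: d1:25  d2:15  d3:9  d4:5  d5:0 → peak 25
B@4: d1:25  d2:15  d3:7  d4:7  d5:0 → peak 25
B@5: d1:25  d2:15  d3:7  d4:5  d5:2 → peak 25
Best is B@2, peak 25.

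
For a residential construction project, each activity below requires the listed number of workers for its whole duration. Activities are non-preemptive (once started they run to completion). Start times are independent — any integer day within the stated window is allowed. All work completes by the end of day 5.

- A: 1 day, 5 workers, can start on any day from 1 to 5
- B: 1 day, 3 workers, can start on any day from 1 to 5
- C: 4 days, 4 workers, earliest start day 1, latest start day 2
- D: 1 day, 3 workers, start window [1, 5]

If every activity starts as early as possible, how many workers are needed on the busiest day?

Early-start schedule: A@1, B@1, C@1, D@1.
Load per day: day 1: 15, day 2: 4, day 3: 4, day 4: 4, day 5: 0.
Peak is 15.

15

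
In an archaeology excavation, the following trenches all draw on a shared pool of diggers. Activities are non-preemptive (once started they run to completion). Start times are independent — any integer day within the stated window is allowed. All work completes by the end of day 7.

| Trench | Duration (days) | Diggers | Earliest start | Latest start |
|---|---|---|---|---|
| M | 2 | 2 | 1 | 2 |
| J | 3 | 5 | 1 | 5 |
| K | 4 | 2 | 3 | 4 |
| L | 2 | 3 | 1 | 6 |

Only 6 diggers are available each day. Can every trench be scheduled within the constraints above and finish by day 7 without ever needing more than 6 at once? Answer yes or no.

no

The minimum achievable peak is 7; 6 < 7, so no feasible schedule stays within the cap.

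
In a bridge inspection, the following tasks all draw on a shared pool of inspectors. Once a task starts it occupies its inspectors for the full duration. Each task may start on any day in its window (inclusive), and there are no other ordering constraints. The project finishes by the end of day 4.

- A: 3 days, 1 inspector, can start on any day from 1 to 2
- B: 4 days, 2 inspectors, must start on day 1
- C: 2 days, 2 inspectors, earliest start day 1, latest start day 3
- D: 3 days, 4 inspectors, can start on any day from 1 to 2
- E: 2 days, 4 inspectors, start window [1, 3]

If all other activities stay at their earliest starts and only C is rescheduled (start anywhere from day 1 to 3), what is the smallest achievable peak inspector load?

C@1: d1:13  d2:13  d3:7  d4:2 → peak 13
C@2: d1:11  d2:13  d3:9  d4:2 → peak 13
C@3: d1:11  d2:11  d3:9  d4:4 → peak 11
Best is C@3, peak 11.

11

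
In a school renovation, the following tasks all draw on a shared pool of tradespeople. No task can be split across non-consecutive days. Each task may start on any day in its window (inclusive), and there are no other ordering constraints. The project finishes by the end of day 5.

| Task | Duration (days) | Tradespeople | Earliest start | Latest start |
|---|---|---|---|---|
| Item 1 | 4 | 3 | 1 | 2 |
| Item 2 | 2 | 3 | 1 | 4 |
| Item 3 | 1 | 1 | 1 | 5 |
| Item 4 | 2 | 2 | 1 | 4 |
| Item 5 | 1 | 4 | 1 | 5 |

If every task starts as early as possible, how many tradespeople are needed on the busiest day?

Early-start schedule: Item 1@1, Item 2@1, Item 3@1, Item 4@1, Item 5@1.
Load per day: day 1: 13, day 2: 8, day 3: 3, day 4: 3, day 5: 0.
Peak is 13.

13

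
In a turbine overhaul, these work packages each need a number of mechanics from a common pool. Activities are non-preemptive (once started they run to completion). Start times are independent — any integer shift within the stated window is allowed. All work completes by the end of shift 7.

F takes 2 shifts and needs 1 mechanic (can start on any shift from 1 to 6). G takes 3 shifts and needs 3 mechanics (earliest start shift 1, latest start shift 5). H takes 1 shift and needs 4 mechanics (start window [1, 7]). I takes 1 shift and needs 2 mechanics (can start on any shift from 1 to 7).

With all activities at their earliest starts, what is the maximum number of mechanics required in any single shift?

10

Early-start schedule: F@1, G@1, H@1, I@1.
Load per shift: shift 1: 10, shift 2: 4, shift 3: 3, shift 4: 0, shift 5: 0, shift 6: 0, shift 7: 0.
Peak is 10.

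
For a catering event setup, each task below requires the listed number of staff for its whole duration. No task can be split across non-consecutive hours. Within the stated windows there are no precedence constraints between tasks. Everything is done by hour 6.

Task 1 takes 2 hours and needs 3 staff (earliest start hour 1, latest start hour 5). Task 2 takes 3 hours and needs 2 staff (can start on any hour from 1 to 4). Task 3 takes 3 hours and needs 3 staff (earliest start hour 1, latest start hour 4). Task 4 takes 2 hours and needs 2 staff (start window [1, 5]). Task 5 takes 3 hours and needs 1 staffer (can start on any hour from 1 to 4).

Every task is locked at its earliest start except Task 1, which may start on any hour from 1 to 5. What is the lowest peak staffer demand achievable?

8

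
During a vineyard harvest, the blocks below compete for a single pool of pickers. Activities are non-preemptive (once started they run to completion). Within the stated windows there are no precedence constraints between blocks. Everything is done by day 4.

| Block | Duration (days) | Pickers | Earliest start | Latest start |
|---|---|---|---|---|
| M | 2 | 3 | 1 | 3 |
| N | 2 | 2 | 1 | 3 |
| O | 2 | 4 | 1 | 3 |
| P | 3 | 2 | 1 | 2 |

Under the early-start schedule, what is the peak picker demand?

11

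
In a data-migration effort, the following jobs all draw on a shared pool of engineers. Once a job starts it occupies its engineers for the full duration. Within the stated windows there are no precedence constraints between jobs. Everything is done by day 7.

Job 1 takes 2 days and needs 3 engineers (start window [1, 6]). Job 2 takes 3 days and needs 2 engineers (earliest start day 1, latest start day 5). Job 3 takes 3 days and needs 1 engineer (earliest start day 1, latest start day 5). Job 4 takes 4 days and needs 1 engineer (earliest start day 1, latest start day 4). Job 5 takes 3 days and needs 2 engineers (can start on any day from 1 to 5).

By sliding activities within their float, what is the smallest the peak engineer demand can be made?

Early-start (Job 1@1, Job 2@1, Job 3@1, Job 4@1, Job 5@1) gives peak 9: d1:9  d2:9  d3:6  d4:1  d5:0  d6:0  d7:0.
Shift Job 3→3, Job 4→3, Job 5→4.
Schedule Job 1@1, Job 2@1, Job 3@3, Job 4@3, Job 5@4: d1:5  d2:5  d3:4  d4:4  d5:4  d6:3  d7:0 — peak 5.

5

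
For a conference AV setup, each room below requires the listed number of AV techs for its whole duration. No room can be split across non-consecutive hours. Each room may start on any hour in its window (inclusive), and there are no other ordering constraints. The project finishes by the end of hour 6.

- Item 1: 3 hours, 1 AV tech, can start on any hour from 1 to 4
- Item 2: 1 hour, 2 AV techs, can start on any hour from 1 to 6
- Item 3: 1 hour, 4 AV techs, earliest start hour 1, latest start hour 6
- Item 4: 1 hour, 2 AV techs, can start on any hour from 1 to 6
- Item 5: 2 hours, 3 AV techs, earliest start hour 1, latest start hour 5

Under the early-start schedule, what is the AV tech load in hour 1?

At early start, hour 1 has: Item 1, Item 2, Item 3, Item 4, Item 5.
Demand: 1 + 2 + 4 + 2 + 3 = 12.

12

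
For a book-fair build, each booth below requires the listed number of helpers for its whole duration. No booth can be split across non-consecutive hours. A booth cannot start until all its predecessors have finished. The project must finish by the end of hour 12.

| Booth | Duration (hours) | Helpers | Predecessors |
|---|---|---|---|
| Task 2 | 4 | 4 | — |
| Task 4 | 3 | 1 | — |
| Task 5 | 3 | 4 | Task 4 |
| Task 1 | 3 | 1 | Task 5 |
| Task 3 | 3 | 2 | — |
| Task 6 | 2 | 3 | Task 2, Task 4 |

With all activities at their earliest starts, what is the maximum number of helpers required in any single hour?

8

Early-start schedule: Task 2@1, Task 4@1, Task 5@4, Task 1@7, Task 3@1, Task 6@5.
Load per hour: hour 1: 7, hour 2: 7, hour 3: 7, hour 4: 8, hour 5: 7, hour 6: 7, hour 7: 1, hour 8: 1, hour 9: 1, hour 10: 0, hour 11: 0, hour 12: 0.
Peak is 8.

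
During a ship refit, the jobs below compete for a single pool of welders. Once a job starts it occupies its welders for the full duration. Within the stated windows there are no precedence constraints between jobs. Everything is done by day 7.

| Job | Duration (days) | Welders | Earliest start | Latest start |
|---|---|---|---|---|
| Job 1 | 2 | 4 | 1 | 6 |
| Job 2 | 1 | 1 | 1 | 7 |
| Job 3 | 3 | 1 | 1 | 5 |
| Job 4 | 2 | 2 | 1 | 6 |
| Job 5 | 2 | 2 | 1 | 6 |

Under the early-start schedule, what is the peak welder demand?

Early-start schedule: Job 1@1, Job 2@1, Job 3@1, Job 4@1, Job 5@1.
Load per day: day 1: 10, day 2: 9, day 3: 1, day 4: 0, day 5: 0, day 6: 0, day 7: 0.
Peak is 10.

10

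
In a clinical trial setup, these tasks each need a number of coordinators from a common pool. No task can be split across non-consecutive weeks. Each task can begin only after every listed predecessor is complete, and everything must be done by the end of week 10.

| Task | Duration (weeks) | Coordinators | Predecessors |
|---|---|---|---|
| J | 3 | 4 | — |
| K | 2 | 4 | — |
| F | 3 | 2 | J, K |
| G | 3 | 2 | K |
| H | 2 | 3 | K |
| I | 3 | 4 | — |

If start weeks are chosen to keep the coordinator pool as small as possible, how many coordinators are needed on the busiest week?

6

Early-start (J@1, K@1, F@4, G@3, H@3, I@1) gives peak 13: w1:12  w2:12  w3:13  w4:7  w5:4  w6:2  w7:0  w8:0  w9:0  w10:0.
Shift J→3, F→6, H→6, I→8.
Schedule J@3, K@1, F@6, G@3, H@6, I@8: w1:4  w2:4  w3:6  w4:6  w5:6  w6:5  w7:5  w8:6  w9:4  w10:4 — peak 6.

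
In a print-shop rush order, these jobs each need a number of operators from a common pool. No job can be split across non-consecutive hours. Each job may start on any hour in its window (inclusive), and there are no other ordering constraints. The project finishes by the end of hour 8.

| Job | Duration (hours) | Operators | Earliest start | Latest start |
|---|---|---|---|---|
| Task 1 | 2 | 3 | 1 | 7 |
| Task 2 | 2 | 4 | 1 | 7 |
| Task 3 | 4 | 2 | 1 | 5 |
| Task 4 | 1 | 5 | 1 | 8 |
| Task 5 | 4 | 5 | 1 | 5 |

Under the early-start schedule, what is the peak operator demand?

19

Early-start schedule: Task 1@1, Task 2@1, Task 3@1, Task 4@1, Task 5@1.
Load per hour: hour 1: 19, hour 2: 14, hour 3: 7, hour 4: 7, hour 5: 0, hour 6: 0, hour 7: 0, hour 8: 0.
Peak is 19.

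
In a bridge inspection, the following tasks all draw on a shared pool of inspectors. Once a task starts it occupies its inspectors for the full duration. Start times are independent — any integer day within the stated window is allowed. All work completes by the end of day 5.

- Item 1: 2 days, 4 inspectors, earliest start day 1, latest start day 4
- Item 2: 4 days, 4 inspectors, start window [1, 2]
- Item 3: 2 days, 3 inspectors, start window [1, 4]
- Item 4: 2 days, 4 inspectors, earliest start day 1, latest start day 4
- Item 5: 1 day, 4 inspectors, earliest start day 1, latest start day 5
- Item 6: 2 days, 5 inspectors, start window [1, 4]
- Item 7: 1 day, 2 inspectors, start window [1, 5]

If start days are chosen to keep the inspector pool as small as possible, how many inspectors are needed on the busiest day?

12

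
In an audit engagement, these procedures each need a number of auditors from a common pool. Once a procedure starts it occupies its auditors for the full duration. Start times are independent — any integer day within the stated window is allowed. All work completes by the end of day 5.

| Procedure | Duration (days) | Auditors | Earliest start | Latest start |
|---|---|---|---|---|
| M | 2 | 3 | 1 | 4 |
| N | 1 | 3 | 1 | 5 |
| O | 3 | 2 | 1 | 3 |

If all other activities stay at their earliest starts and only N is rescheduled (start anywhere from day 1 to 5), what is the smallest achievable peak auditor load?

5

N@1: d1:8  d2:5  d3:2  d4:0  d5:0 → peak 8
N@2: d1:5  d2:8  d3:2  d4:0  d5:0 → peak 8
N@3: d1:5  d2:5  d3:5  d4:0  d5:0 → peak 5
N@4: d1:5  d2:5  d3:2  d4:3  d5:0 → peak 5
N@5: d1:5  d2:5  d3:2  d4:0  d5:3 → peak 5
Best is N@3, peak 5.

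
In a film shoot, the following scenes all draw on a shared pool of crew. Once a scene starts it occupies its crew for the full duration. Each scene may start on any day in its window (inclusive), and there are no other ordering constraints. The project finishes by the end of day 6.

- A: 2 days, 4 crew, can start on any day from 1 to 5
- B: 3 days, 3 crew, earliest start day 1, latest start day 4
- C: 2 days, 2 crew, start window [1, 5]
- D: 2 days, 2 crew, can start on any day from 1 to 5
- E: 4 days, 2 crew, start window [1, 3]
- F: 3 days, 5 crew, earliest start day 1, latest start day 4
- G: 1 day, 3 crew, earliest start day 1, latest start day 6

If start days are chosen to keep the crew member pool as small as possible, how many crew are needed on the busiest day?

Early-start (A@1, B@1, C@1, D@1, E@1, F@1, G@1) gives peak 21: d1:21  d2:18  d3:10  d4:2  d5:0  d6:0.
Shift D→4, E→3, F→4, G→3.
Schedule A@1, B@1, C@1, D@4, E@3, F@4, G@3: d1:9  d2:9  d3:8  d4:9  d5:9  d6:7 — peak 9.
Total crew member-days = 51 over 6 days ⇒ peak ≥ ⌈51/6⌉ = 9, so 9 is optimal.

9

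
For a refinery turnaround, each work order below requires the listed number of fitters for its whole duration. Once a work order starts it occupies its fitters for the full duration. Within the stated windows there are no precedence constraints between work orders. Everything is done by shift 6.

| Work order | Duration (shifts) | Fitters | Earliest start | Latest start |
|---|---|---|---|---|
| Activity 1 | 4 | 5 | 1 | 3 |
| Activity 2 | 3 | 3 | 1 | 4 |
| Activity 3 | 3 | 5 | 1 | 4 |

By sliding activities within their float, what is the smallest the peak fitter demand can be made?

Early-start (Activity 1@1, Activity 2@1, Activity 3@1) gives peak 13: s1:13  s2:13  s3:13  s4:5  s5:0  s6:0.
Shift Activity 3→4.
Schedule Activity 1@1, Activity 2@1, Activity 3@4: s1:8  s2:8  s3:8  s4:10  s5:5  s6:5 — peak 10.

10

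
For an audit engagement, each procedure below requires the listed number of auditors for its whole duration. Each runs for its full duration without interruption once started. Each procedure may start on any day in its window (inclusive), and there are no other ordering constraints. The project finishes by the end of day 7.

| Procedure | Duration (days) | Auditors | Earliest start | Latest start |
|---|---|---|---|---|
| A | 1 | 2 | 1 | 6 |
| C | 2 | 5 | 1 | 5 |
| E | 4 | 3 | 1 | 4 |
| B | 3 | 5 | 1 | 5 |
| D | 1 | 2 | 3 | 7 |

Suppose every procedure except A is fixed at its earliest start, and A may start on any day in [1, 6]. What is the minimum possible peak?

13

A@1: d1:15  d2:13  d3:10  d4:3  d5:0  d6:0  d7:0 → peak 15
A@2: d1:13  d2:15  d3:10  d4:3  d5:0  d6:0  d7:0 → peak 15
A@3: d1:13  d2:13  d3:12  d4:3  d5:0  d6:0  d7:0 → peak 13
A@4: d1:13  d2:13  d3:10  d4:5  d5:0  d6:0  d7:0 → peak 13
A@5: d1:13  d2:13  d3:10  d4:3  d5:2  d6:0  d7:0 → peak 13
A@6: d1:13  d2:13  d3:10  d4:3  d5:0  d6:2  d7:0 → peak 13
Best is A@3, peak 13.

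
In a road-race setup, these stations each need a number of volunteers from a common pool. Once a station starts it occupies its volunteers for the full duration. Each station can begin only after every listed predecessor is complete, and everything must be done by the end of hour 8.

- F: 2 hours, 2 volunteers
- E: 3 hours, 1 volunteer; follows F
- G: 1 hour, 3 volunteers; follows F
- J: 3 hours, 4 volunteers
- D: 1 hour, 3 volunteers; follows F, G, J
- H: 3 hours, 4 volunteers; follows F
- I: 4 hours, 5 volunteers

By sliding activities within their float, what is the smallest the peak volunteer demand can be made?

8

Early-start (F@1, E@3, G@3, J@1, D@4, H@3, I@1) gives peak 17: h1:11  h2:11  h3:17  h4:13  h5:5  h6:0  h7:0  h8:0.
Shift G→5, J→5, D→8, H→6.
Schedule F@1, E@3, G@5, J@5, D@8, H@6, I@1: h1:7  h2:7  h3:6  h4:6  h5:8  h6:8  h7:8  h8:7 — peak 8.
Total volunteer-hours = 57 over 8 hours ⇒ peak ≥ ⌈57/8⌉ = 8, so 8 is optimal.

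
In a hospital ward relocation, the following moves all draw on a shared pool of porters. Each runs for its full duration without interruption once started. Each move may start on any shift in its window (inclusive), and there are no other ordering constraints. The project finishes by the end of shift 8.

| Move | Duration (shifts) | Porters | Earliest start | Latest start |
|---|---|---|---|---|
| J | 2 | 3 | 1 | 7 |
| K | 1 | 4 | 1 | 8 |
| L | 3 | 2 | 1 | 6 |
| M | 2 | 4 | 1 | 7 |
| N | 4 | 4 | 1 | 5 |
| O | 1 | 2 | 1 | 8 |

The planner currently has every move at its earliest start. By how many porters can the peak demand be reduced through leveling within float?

Early-start peak: s1:19  s2:13  s3:6  s4:4  s5:0  s6:0  s7:0  s8:0 ⇒ 19.
Leveled (J@1, K@1, L@2, M@3, N@5, O@2): s1:7  s2:7  s3:6  s4:6  s5:4  s6:4  s7:4  s8:4 ⇒ 7.
Reduction 19 − 7 = 12.

12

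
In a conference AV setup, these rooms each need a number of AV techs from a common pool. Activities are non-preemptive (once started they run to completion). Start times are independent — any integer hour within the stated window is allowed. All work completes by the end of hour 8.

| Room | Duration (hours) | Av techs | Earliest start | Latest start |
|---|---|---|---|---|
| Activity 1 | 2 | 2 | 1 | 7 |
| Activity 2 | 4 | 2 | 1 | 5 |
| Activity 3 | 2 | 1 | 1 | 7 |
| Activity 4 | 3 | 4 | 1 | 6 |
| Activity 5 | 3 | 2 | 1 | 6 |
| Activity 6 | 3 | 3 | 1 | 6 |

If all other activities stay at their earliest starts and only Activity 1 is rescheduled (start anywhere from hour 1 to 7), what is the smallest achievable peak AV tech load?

Activity 1@1: h1:14  h2:14  h3:11  h4:2  h5:0  h6:0  h7:0  h8:0 → peak 14
Activity 1@2: h1:12  h2:14  h3:13  h4:2  h5:0  h6:0  h7:0  h8:0 → peak 14
Activity 1@3: h1:12  h2:12  h3:13  h4:4  h5:0  h6:0  h7:0  h8:0 → peak 13
Activity 1@4: h1:12  h2:12  h3:11  h4:4  h5:2  h6:0  h7:0  h8:0 → peak 12
Activity 1@5: h1:12  h2:12  h3:11  h4:2  h5:2  h6:2  h7:0  h8:0 → peak 12
Activity 1@6: h1:12  h2:12  h3:11  h4:2  h5:0  h6:2  h7:2  h8:0 → peak 12
Activity 1@7: h1:12  h2:12  h3:11  h4:2  h5:0  h6:0  h7:2  h8:2 → peak 12
Best is Activity 1@4, peak 12.

12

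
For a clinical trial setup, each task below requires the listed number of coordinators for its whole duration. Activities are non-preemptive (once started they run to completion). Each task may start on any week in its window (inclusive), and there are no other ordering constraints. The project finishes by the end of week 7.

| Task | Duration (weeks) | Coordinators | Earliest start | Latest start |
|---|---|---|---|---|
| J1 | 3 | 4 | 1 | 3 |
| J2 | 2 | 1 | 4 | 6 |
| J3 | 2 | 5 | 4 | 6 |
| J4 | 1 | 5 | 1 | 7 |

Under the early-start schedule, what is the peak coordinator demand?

9

Early-start schedule: J1@1, J2@4, J3@4, J4@1.
Load per week: week 1: 9, week 2: 4, week 3: 4, week 4: 6, week 5: 6, week 6: 0, week 7: 0.
Peak is 9.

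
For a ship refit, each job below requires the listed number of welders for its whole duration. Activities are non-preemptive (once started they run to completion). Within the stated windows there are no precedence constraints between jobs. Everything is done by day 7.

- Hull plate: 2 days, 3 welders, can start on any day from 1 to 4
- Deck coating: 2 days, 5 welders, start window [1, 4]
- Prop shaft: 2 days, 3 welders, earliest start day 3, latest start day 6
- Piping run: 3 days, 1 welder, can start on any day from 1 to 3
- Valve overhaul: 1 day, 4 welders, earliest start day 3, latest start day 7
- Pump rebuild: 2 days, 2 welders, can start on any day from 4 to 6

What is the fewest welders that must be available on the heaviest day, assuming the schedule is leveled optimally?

5

Early-start (Hull plate@1, Deck coating@1, Prop shaft@3, Piping run@1, Valve overhaul@3, Pump rebuild@4) gives peak 9: d1:9  d2:9  d3:8  d4:5  d5:2  d6:0  d7:0.
Shift Deck coating→4, Prop shaft→6, Pump rebuild→6.
Schedule Hull plate@1, Deck coating@4, Prop shaft@6, Piping run@1, Valve overhaul@3, Pump rebuild@6: d1:4  d2:4  d3:5  d4:5  d5:5  d6:5  d7:5 — peak 5.
Total welder-days = 33 over 7 days ⇒ peak ≥ ⌈33/7⌉ = 5, so 5 is optimal.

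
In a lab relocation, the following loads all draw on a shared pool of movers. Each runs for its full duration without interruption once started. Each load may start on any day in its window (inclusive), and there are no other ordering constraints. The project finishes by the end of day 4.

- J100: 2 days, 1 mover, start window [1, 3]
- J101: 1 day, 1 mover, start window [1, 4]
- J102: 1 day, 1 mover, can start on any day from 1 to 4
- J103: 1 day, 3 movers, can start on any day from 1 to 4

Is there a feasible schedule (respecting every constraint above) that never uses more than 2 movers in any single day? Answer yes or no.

The minimum achievable peak is 3; 2 < 3, so no feasible schedule stays within the cap.

no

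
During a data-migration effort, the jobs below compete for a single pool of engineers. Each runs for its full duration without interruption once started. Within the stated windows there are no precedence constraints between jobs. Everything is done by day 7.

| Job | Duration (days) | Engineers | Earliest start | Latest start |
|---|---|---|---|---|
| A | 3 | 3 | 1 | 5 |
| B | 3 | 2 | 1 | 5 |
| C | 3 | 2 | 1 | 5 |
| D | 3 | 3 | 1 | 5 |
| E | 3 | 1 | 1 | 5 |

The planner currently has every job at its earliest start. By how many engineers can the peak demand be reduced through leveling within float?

5

Early-start peak: d1:11  d2:11  d3:11  d4:0  d5:0  d6:0  d7:0 ⇒ 11.
Leveled (A@1, B@1, C@4, D@4, E@1): d1:6  d2:6  d3:6  d4:5  d5:5  d6:5  d7:0 ⇒ 6.
Reduction 11 − 6 = 5.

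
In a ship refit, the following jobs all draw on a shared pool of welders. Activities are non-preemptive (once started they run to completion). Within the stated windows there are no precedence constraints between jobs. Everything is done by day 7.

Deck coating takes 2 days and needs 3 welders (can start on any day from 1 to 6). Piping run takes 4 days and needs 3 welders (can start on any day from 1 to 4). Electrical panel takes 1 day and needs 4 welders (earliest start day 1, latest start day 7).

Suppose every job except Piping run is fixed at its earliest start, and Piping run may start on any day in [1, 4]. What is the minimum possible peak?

7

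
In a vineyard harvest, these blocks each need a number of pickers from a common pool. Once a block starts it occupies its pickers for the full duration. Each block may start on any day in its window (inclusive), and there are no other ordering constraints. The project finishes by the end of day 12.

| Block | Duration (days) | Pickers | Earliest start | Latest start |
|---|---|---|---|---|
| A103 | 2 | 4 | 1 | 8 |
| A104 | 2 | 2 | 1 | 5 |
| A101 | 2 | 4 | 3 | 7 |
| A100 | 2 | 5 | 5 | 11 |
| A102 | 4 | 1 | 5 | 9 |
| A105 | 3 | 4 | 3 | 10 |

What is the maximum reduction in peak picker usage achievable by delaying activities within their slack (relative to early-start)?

Early-start peak: d1:6  d2:6  d3:8  d4:8  d5:10  d6:6  d7:1  d8:1  d9:0  d10:0  d11:0  d12:0 ⇒ 10.
Leveled (A103@1, A104@3, A101@5, A100@7, A102@9, A105@9): d1:4  d2:4  d3:2  d4:2  d5:4  d6:4  d7:5  d8:5  d9:5  d10:5  d11:5  d12:1 ⇒ 5.
Reduction 10 − 5 = 5.

5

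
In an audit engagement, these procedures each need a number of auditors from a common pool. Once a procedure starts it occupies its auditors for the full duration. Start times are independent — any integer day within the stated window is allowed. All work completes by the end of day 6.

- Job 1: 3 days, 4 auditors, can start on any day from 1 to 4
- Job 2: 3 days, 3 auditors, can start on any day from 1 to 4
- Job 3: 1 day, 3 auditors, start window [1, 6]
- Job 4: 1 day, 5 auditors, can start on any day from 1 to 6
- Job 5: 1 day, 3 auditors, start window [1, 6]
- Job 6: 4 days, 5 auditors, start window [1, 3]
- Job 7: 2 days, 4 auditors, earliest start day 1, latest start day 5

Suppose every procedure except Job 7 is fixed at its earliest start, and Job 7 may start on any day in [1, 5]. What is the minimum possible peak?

23

Job 7@1: d1:27  d2:16  d3:12  d4:5  d5:0  d6:0 → peak 27
Job 7@2: d1:23  d2:16  d3:16  d4:5  d5:0  d6:0 → peak 23
Job 7@3: d1:23  d2:12  d3:16  d4:9  d5:0  d6:0 → peak 23
Job 7@4: d1:23  d2:12  d3:12  d4:9  d5:4  d6:0 → peak 23
Job 7@5: d1:23  d2:12  d3:12  d4:5  d5:4  d6:4 → peak 23
Best is Job 7@2, peak 23.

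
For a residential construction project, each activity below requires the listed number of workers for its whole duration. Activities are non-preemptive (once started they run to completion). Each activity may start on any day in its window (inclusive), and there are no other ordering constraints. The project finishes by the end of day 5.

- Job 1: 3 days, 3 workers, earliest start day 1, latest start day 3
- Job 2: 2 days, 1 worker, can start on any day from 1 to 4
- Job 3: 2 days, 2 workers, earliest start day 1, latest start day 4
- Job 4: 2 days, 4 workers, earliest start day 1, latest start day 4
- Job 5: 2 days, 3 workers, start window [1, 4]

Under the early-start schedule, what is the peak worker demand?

Early-start schedule: Job 1@1, Job 2@1, Job 3@1, Job 4@1, Job 5@1.
Load per day: day 1: 13, day 2: 13, day 3: 3, day 4: 0, day 5: 0.
Peak is 13.

13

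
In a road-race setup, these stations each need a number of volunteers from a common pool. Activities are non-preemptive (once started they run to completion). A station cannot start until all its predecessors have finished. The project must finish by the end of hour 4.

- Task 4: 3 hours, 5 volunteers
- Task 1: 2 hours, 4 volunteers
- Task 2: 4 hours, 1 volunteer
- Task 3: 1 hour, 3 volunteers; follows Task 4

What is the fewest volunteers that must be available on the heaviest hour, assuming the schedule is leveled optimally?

10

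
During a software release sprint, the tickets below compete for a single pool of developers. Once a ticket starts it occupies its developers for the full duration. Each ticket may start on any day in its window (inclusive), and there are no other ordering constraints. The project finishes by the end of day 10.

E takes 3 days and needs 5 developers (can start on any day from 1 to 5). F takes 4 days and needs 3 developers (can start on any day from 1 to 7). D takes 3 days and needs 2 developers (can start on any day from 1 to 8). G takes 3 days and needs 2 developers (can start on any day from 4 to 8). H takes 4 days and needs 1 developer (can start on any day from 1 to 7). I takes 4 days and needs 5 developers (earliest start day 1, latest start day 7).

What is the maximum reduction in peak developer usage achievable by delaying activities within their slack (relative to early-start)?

8

Early-start peak: d1:16  d2:16  d3:16  d4:11  d5:2  d6:2  d7:0  d8:0  d9:0  d10:0 ⇒ 16.
Leveled (E@1, F@1, D@4, G@4, H@4, I@7): d1:8  d2:8  d3:8  d4:8  d5:5  d6:5  d7:6  d8:5  d9:5  d10:5 ⇒ 8.
Reduction 16 − 8 = 8.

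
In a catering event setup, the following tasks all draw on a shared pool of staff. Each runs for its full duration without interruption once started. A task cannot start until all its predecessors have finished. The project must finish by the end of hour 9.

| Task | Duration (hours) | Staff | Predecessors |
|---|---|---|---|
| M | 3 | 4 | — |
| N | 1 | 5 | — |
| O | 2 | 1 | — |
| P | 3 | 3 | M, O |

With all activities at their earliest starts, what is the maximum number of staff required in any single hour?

10

Early-start schedule: M@1, N@1, O@1, P@4.
Load per hour: hour 1: 10, hour 2: 5, hour 3: 4, hour 4: 3, hour 5: 3, hour 6: 3, hour 7: 0, hour 8: 0, hour 9: 0.
Peak is 10.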